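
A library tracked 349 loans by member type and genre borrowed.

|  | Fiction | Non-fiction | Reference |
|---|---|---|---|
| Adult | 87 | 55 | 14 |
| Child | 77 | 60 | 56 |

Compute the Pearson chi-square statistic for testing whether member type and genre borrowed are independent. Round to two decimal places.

Row totals: 156, 193. Column totals: 164, 115, 70. Grand total N = 349.
Expected counts (row total × column total / N):
  Adult, Fiction: 156×164/349 = 73.3066
  Adult, Non-fiction: 156×115/349 = 51.4040
  Adult, Reference: 156×70/349 = 31.2894
  Child, Fiction: 193×164/349 = 90.6934
  Child, Non-fiction: 193×115/349 = 63.5960
  Child, Reference: 193×70/349 = 38.7106
Contributions (O − E)²/E:
  (87 − 73.3066)²/73.3066 = 2.5579
  (55 − 51.4040)²/51.4040 = 0.2516
  (14 − 31.2894)²/31.2894 = 9.5535
  (77 − 90.6934)²/90.6934 = 2.0675
  (60 − 63.5960)²/63.5960 = 0.2033
  (56 − 38.7106)²/38.7106 = 7.7220
χ² = 2.5579 + 0.2516 + 9.5535 + 2.0675 + 0.2033 + 7.7220 = 22.36

22.36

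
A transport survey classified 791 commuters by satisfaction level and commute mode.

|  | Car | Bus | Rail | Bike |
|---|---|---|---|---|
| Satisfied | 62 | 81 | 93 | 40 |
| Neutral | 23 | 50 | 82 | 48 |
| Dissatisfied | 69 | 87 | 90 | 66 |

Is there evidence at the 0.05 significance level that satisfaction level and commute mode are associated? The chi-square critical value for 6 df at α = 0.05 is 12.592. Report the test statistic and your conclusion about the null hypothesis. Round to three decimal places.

20.949; reject H₀

Row totals: 276, 203, 312. Column totals: 154, 218, 265, 154. Grand total N = 791.
Expected counts (row total × column total / N):
  Satisfied, Car: 276×154/791 = 53.7345
  Satisfied, Bus: 276×218/791 = 76.0657
  Satisfied, Rail: 276×265/791 = 92.4652
  Satisfied, Bike: 276×154/791 = 53.7345
  Neutral, Car: 203×154/791 = 39.5221
  Neutral, Bus: 203×218/791 = 55.9469
  Neutral, Rail: 203×265/791 = 68.0088
  Neutral, Bike: 203×154/791 = 39.5221
  Dissatisfied, Car: 312×154/791 = 60.7434
  Dissatisfied, Bus: 312×218/791 = 85.9874
  Dissatisfied, Rail: 312×265/791 = 104.5259
  Dissatisfied, Bike: 312×154/791 = 60.7434
Contributions (O − E)²/E:
  (62 − 53.7345)²/53.7345 = 1.2714
  (81 − 76.0657)²/76.0657 = 0.3201
  (93 − 92.4652)²/92.4652 = 0.0031
  (40 − 53.7345)²/53.7345 = 3.5105
  (23 − 39.5221)²/39.5221 = 6.9070
  (50 − 55.9469)²/55.9469 = 0.6321
  (82 − 68.0088)²/68.0088 = 2.8784
  (48 − 39.5221)²/39.5221 = 1.8186
  (69 − 60.7434)²/60.7434 = 1.1223
  (87 − 85.9874)²/85.9874 = 0.0119
  (90 − 104.5259)²/104.5259 = 2.0187
  (66 − 60.7434)²/60.7434 = 0.4549
χ² = 1.2714 + 0.3201 + 0.0031 + 3.5105 + 6.9070 + 0.6321 + 2.8784 + 1.8186 + 1.1223 + 0.0119 + 2.0187 + 0.4549 = 20.949
df = (3−1)(4−1) = 6. Since 20.949 > 12.592, reject the null hypothesis of independence at α = 0.05.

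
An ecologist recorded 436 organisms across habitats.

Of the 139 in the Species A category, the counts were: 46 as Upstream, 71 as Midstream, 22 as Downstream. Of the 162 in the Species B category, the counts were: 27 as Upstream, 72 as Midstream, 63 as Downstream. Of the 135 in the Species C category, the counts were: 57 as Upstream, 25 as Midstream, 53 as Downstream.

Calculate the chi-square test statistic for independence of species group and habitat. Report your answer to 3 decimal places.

54.192

Row totals: 139, 162, 135. Column totals: 130, 168, 138. Grand total N = 436.
Expected counts (row total × column total / N):
  Species A, Upstream: 139×130/436 = 41.4450
  Species A, Midstream: 139×168/436 = 53.5596
  Species A, Downstream: 139×138/436 = 43.9954
  Species B, Upstream: 162×130/436 = 48.3028
  Species B, Midstream: 162×168/436 = 62.4220
  Species B, Downstream: 162×138/436 = 51.2752
  Species C, Upstream: 135×130/436 = 40.2523
  Species C, Midstream: 135×168/436 = 52.0183
  Species C, Downstream: 135×138/436 = 42.7294
Contributions (O − E)²/E:
  (46 − 41.4450)²/41.4450 = 0.5006
  (71 − 53.5596)²/53.5596 = 5.6790
  (22 − 43.9954)²/43.9954 = 10.9966
  (27 − 48.3028)²/48.3028 = 9.3951
  (72 − 62.4220)²/62.4220 = 1.4696
  (63 − 51.2752)²/51.2752 = 2.6810
  (57 − 40.2523)²/40.2523 = 6.9682
  (25 − 52.0183)²/52.0183 = 14.0333
  (53 − 42.7294)²/42.7294 = 2.4687
χ² = 0.5006 + 5.6790 + 10.9966 + 9.3951 + 1.4696 + 2.6810 + 6.9682 + 14.0333 + 2.4687 = 54.192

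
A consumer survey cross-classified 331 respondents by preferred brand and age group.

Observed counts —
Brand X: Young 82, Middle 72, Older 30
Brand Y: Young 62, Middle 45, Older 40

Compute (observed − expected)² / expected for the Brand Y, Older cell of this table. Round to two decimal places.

Row total (Brand Y) = 147; column total (Older) = 70; N = 331.
Expected count E = 147 × 70 / 331 = 31.0876.
Contribution = (O − E)²/E = (40 − 31.0876)² / 31.0876 = 2.56.

2.56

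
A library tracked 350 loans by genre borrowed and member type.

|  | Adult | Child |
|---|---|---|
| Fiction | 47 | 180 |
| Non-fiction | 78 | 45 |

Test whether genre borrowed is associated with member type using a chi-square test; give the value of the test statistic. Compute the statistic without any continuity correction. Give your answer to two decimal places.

Row totals: 227, 123. Column totals: 125, 225. Grand total N = 350.
Expected counts (row total × column total / N):
  Fiction, Adult: 227×125/350 = 81.07143
  Fiction, Child: 227×225/350 = 145.92857
  Non-fiction, Adult: 123×125/350 = 43.92857
  Non-fiction, Child: 123×225/350 = 79.07143
Contributions (O − E)²/E:
  (47 − 81.07143)²/81.07143 = 14.3190
  (180 − 145.92857)²/145.92857 = 7.9550
  (78 − 43.92857)²/43.92857 = 26.4261
  (45 − 79.07143)²/79.07143 = 14.6812
χ² = 14.3190 + 7.9550 + 26.4261 + 14.6812 = 63.38

63.38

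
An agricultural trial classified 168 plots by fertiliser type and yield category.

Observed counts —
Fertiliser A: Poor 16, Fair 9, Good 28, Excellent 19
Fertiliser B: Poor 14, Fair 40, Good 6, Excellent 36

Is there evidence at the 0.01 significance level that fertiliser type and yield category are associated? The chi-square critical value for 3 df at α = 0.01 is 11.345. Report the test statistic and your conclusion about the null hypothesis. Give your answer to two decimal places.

Row totals: 72, 96. Column totals: 30, 49, 34, 55. Grand total N = 168.
Expected counts (row total × column total / N):
  Fertiliser A, Poor: 72×30/168 = 12.857
  Fertiliser A, Fair: 72×49/168 = 21.000
  Fertiliser A, Good: 72×34/168 = 14.571
  Fertiliser A, Excellent: 72×55/168 = 23.571
  Fertiliser B, Poor: 96×30/168 = 17.143
  Fertiliser B, Fair: 96×49/168 = 28.000
  Fertiliser B, Good: 96×34/168 = 19.429
  Fertiliser B, Excellent: 96×55/168 = 31.429
Contributions (O − E)²/E:
  (16 − 12.857)²/12.857 = 0.7683
  (9 − 21.000)²/21.000 = 6.8571
  (28 − 14.571)²/14.571 = 12.3765
  (19 − 23.571)²/23.571 = 0.8864
  (14 − 17.143)²/17.143 = 0.5762
  (40 − 28.000)²/28.000 = 5.1429
  (6 − 19.429)²/19.429 = 9.2819
  (36 − 31.429)²/31.429 = 0.6648
χ² = 0.7683 + 6.8571 + 12.3765 + 0.8864 + 0.5762 + 5.1429 + 9.2819 + 0.6648 = 36.55
df = (2−1)(4−1) = 3. Since 36.55 > 11.345, reject the null hypothesis of independence at α = 0.01.

36.55; reject H₀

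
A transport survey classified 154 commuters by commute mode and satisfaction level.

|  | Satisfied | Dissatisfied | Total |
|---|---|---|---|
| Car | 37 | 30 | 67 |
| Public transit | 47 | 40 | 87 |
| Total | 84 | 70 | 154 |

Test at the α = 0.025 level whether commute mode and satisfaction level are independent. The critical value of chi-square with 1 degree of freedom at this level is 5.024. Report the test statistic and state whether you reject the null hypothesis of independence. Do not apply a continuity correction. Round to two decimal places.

Grand total N = 154.
Expected counts (row total × column total / N):
  Car, Satisfied: 67×84/154 = 36.545
  Car, Dissatisfied: 67×70/154 = 30.455
  Public transit, Satisfied: 87×84/154 = 47.455
  Public transit, Dissatisfied: 87×70/154 = 39.545
Contributions (O − E)²/E:
  (37 − 36.545)²/36.545 = 0.0057
  (30 − 30.455)²/30.455 = 0.0068
  (47 − 47.455)²/47.455 = 0.0044
  (40 − 39.545)²/39.545 = 0.0052
χ² = 0.0057 + 0.0068 + 0.0044 + 0.0052 = 0.02
df = (2−1)(2−1) = 1. Since 0.02 < 5.024, fail to reject the null hypothesis of independence at α = 0.025.

0.02; fail to reject H₀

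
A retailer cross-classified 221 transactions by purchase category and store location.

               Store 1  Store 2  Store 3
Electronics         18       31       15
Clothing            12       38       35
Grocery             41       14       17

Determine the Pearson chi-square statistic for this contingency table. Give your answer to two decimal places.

37.54

Row totals: 64, 85, 72. Column totals: 71, 83, 67. Grand total N = 221.
Expected counts (row total × column total / N):
  Electronics, Store 1: 64×71/221 = 20.561
  Electronics, Store 2: 64×83/221 = 24.036
  Electronics, Store 3: 64×67/221 = 19.403
  Clothing, Store 1: 85×71/221 = 27.308
  Clothing, Store 2: 85×83/221 = 31.923
  Clothing, Store 3: 85×67/221 = 25.769
  Grocery, Store 1: 72×71/221 = 23.131
  Grocery, Store 2: 72×83/221 = 27.041
  Grocery, Store 3: 72×67/221 = 21.828
Contributions (O − E)²/E:
  (18 − 20.561)²/20.561 = 0.3190
  (31 − 24.036)²/24.036 = 2.0177
  (15 − 19.403)²/19.403 = 0.9991
  (12 − 27.308)²/27.308 = 8.5812
  (38 − 31.923)²/31.923 = 1.1568
  (35 − 25.769)²/25.769 = 3.3067
  (41 − 23.131)²/23.131 = 13.8040
  (14 − 27.041)²/27.041 = 6.2893
  (17 − 21.828)²/21.828 = 1.0679
χ² = 0.3190 + 2.0177 + 0.9991 + 8.5812 + 1.1568 + 3.3067 + 13.8040 + 6.2893 + 1.0679 = 37.54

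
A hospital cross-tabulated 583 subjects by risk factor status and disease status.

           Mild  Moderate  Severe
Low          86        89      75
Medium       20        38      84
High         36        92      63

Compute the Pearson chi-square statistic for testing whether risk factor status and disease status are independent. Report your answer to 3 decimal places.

51.422

Row totals: 250, 142, 191. Column totals: 142, 219, 222. Grand total N = 583.
Expected counts (row total × column total / N):
  Low, Mild: 250×142/583 = 60.8919
  Low, Moderate: 250×219/583 = 93.9108
  Low, Severe: 250×222/583 = 95.1973
  Medium, Mild: 142×142/583 = 34.5866
  Medium, Moderate: 142×219/583 = 53.3413
  Medium, Severe: 142×222/583 = 54.0720
  High, Mild: 191×142/583 = 46.5214
  High, Moderate: 191×219/583 = 71.7479
  High, Severe: 191×222/583 = 72.7307
Contributions (O − E)²/E:
  (86 − 60.8919)²/60.8919 = 10.3530
  (89 − 93.9108)²/93.9108 = 0.2568
  (75 − 95.1973)²/95.1973 = 4.2851
  (20 − 34.5866)²/34.5866 = 6.1518
  (38 − 53.3413)²/53.3413 = 4.4123
  (84 − 54.0720)²/54.0720 = 16.5647
  (36 − 46.5214)²/46.5214 = 2.3795
  (92 − 71.7479)²/71.7479 = 5.7165
  (63 − 72.7307)²/72.7307 = 1.3019
χ² = 10.3530 + 0.2568 + 4.2851 + 6.1518 + 4.4123 + 16.5647 + 2.3795 + 5.7165 + 1.3019 = 51.422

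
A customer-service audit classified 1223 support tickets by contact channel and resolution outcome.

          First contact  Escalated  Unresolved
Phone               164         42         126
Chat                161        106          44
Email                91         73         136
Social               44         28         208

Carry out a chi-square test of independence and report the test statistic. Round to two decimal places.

Row totals: 332, 311, 300, 280. Column totals: 460, 249, 514. Grand total N = 1223.
Expected counts (row total × column total / N):
  Phone, First contact: 332×460/1223 = 124.873
  Phone, Escalated: 332×249/1223 = 67.594
  Phone, Unresolved: 332×514/1223 = 139.532
  Chat, First contact: 311×460/1223 = 116.975
  Chat, Escalated: 311×249/1223 = 63.319
  Chat, Unresolved: 311×514/1223 = 130.706
  Email, First contact: 300×460/1223 = 112.837
  Email, Escalated: 300×249/1223 = 61.079
  Email, Unresolved: 300×514/1223 = 126.083
  Social, First contact: 280×460/1223 = 105.315
  Social, Escalated: 280×249/1223 = 57.007
  Social, Unresolved: 280×514/1223 = 117.678
Contributions (O − E)²/E:
  (164 − 124.873)²/124.873 = 12.2598
  (42 − 67.594)²/67.594 = 9.6910
  (126 − 139.532)²/139.532 = 1.3124
  (161 − 116.975)²/116.975 = 16.5694
  (106 − 63.319)²/63.319 = 28.7697
  (44 − 130.706)²/130.706 = 57.5179
  (91 − 112.837)²/112.837 = 4.2260
  (73 − 61.079)²/61.079 = 2.3267
  (136 − 126.083)²/126.083 = 0.7800
  (44 − 105.315)²/105.315 = 35.6979
  (28 − 57.007)²/57.007 = 14.7597
  (208 − 117.678)²/117.678 = 69.3253
χ² = 12.2598 + 9.6910 + 1.3124 + 16.5694 + 28.7697 + 57.5179 + 4.2260 + 2.3267 + 0.7800 + 35.6979 + 14.7597 + 69.3253 = 253.24

253.24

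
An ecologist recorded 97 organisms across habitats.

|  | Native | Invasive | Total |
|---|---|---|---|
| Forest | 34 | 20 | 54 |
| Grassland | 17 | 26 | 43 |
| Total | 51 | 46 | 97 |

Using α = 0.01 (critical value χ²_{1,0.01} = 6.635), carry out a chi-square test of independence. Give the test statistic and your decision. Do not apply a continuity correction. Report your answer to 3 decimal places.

5.270; fail to reject H₀

Grand total N = 97.
Expected counts (row total × column total / N):
  Forest, Native: 54×51/97 = 28.3918
  Forest, Invasive: 54×46/97 = 25.6082
  Grassland, Native: 43×51/97 = 22.6082
  Grassland, Invasive: 43×46/97 = 20.3918
Contributions (O − E)²/E:
  (34 − 28.3918)²/28.3918 = 1.1078
  (20 − 25.6082)²/25.6082 = 1.2282
  (17 − 22.6082)²/22.6082 = 1.3912
  (26 − 20.3918)²/20.3918 = 1.5424
χ² = 1.1078 + 1.2282 + 1.3912 + 1.5424 = 5.270
df = (2−1)(2−1) = 1. Since 5.270 < 6.635, fail to reject the null hypothesis of independence at α = 0.01.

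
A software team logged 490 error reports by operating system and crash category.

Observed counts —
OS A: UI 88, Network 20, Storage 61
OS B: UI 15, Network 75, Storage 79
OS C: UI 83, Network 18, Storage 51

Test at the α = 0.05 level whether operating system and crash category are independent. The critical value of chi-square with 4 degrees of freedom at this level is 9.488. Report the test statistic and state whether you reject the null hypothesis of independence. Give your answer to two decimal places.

112.58; reject H₀

Row totals: 169, 169, 152. Column totals: 186, 113, 191. Grand total N = 490.
Expected counts (row total × column total / N):
  OS A, UI: 169×186/490 = 64.151
  OS A, Network: 169×113/490 = 38.973
  OS A, Storage: 169×191/490 = 65.876
  OS B, UI: 169×186/490 = 64.151
  OS B, Network: 169×113/490 = 38.973
  OS B, Storage: 169×191/490 = 65.876
  OS C, UI: 152×186/490 = 57.698
  OS C, Network: 152×113/490 = 35.053
  OS C, Storage: 152×191/490 = 59.249
Contributions (O − E)²/E:
  (88 − 64.151)²/64.151 = 8.8662
  (20 − 38.973)²/38.973 = 9.2365
  (61 − 65.876)²/65.876 = 0.3609
  (15 − 64.151)²/64.151 = 37.6583
  (75 − 38.973)²/38.973 = 33.3037
  (79 − 65.876)²/65.876 = 2.6146
  (83 − 57.698)²/57.698 = 11.0956
  (18 − 35.053)²/35.053 = 8.2961
  (51 − 59.249)²/59.249 = 1.1485
χ² = 8.8662 + 9.2365 + 0.3609 + 37.6583 + 33.3037 + 2.6146 + 11.0956 + 8.2961 + 1.1485 = 112.58
df = (3−1)(3−1) = 4. Since 112.58 > 9.488, reject the null hypothesis of independence at α = 0.05.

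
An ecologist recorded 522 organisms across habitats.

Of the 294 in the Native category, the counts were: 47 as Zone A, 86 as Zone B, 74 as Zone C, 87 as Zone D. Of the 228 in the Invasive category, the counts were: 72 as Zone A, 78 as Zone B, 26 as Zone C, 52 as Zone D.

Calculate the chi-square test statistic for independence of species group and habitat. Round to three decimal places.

Row totals: 294, 228. Column totals: 119, 164, 100, 139. Grand total N = 522.
Expected counts (row total × column total / N):
  Native, Zone A: 294×119/522 = 67.0230
  Native, Zone B: 294×164/522 = 92.3678
  Native, Zone C: 294×100/522 = 56.3218
  Native, Zone D: 294×139/522 = 78.2874
  Invasive, Zone A: 228×119/522 = 51.9770
  Invasive, Zone B: 228×164/522 = 71.6322
  Invasive, Zone C: 228×100/522 = 43.6782
  Invasive, Zone D: 228×139/522 = 60.7126
Contributions (O − E)²/E:
  (47 − 67.0230)²/67.0230 = 5.9818
  (86 − 92.3678)²/92.3678 = 0.4390
  (74 − 56.3218)²/56.3218 = 5.5488
  (87 − 78.2874)²/78.2874 = 0.9696
  (72 − 51.9770)²/51.9770 = 7.7134
  (78 − 71.6322)²/71.6322 = 0.5661
  (26 − 43.6782)²/43.6782 = 7.1550
  (52 − 60.7126)²/60.7126 = 1.2503
χ² = 5.9818 + 0.4390 + 5.5488 + 0.9696 + 7.7134 + 0.5661 + 7.1550 + 1.2503 = 29.624

29.624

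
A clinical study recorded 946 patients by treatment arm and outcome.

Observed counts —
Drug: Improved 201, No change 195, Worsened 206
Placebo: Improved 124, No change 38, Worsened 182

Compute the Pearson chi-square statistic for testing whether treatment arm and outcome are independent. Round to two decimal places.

59.59

Row totals: 602, 344. Column totals: 325, 233, 388. Grand total N = 946.
Expected counts (row total × column total / N):
  Drug, Improved: 602×325/946 = 206.818
  Drug, No change: 602×233/946 = 148.273
  Drug, Worsened: 602×388/946 = 246.909
  Placebo, Improved: 344×325/946 = 118.182
  Placebo, No change: 344×233/946 = 84.727
  Placebo, Worsened: 344×388/946 = 141.091
Contributions (O − E)²/E:
  (201 − 206.818)²/206.818 = 0.1637
  (195 − 148.273)²/148.273 = 14.7256
  (206 − 246.909)²/246.909 = 6.7780
  (124 − 118.182)²/118.182 = 0.2864
  (38 − 84.727)²/84.727 = 25.7700
  (182 − 141.091)²/141.091 = 11.8615
χ² = 0.1637 + 14.7256 + 6.7780 + 0.2864 + 25.7700 + 11.8615 = 59.59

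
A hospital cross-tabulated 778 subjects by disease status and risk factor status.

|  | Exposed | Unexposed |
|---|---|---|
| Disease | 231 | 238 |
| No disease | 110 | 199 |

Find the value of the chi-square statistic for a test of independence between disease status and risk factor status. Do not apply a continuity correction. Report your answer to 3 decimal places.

Row totals: 469, 309. Column totals: 341, 437. Grand total N = 778.
Expected counts (row total × column total / N):
  Disease, Exposed: 469×341/778 = 205.5643
  Disease, Unexposed: 469×437/778 = 263.4357
  No disease, Exposed: 309×341/778 = 135.4357
  No disease, Unexposed: 309×437/778 = 173.5643
Contributions (O − E)²/E:
  (231 − 205.5643)²/205.5643 = 3.1473
  (238 − 263.4357)²/263.4357 = 2.4559
  (110 − 135.4357)²/135.4357 = 4.7770
  (199 − 173.5643)²/173.5643 = 3.7276
χ² = 3.1473 + 2.4559 + 4.7770 + 3.7276 = 14.108

14.108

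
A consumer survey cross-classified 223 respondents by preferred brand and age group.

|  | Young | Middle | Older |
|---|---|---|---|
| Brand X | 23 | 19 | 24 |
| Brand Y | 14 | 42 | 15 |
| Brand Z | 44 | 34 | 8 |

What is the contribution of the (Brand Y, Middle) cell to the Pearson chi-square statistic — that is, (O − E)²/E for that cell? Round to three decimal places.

4.567

Row total (Brand Y) = 71; column total (Middle) = 95; N = 223.
Expected count E = 71 × 95 / 223 = 30.24664.
Contribution = (O − E)²/E = (42 − 30.24664)² / 30.24664 = 4.567.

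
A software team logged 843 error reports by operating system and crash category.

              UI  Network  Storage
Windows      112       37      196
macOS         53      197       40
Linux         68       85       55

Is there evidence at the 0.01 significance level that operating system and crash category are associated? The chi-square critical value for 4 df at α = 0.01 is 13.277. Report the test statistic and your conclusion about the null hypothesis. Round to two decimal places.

240.64; reject H₀

Row totals: 345, 290, 208. Column totals: 233, 319, 291. Grand total N = 843.
Expected counts (row total × column total / N):
  Windows, UI: 345×233/843 = 95.3559
  Windows, Network: 345×319/843 = 130.5516
  Windows, Storage: 345×291/843 = 119.0925
  macOS, UI: 290×233/843 = 80.1542
  macOS, Network: 290×319/843 = 109.7390
  macOS, Storage: 290×291/843 = 100.1068
  Linux, UI: 208×233/843 = 57.4899
  Linux, Network: 208×319/843 = 78.7094
  Linux, Storage: 208×291/843 = 71.8007
Contributions (O − E)²/E:
  (112 − 95.3559)²/95.3559 = 2.9052
  (37 − 130.5516)²/130.5516 = 67.0379
  (196 − 119.0925)²/119.0925 = 49.6653
  (53 − 80.1542)²/80.1542 = 9.1992
  (197 − 109.7390)²/109.7390 = 69.3872
  (40 − 100.1068)²/100.1068 = 36.0897
  (68 − 57.4899)²/57.4899 = 1.9214
  (85 − 78.7094)²/78.7094 = 0.5028
  (55 − 71.8007)²/71.8007 = 3.9312
χ² = 2.9052 + 67.0379 + 49.6653 + 9.1992 + 69.3872 + 36.0897 + 1.9214 + 0.5028 + 3.9312 = 240.64
df = (3−1)(3−1) = 4. Since 240.64 > 13.277, reject the null hypothesis of independence at α = 0.01.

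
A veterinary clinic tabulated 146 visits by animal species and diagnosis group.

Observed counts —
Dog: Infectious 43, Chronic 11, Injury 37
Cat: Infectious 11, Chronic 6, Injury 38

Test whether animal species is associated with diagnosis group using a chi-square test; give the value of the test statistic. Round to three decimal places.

Row totals: 91, 55. Column totals: 54, 17, 75. Grand total N = 146.
Expected counts (row total × column total / N):
  Dog, Infectious: 91×54/146 = 33.6575
  Dog, Chronic: 91×17/146 = 10.5959
  Dog, Injury: 91×75/146 = 46.7466
  Cat, Infectious: 55×54/146 = 20.3425
  Cat, Chronic: 55×17/146 = 6.4041
  Cat, Injury: 55×75/146 = 28.2534
Contributions (O − E)²/E:
  (43 − 33.6575)²/33.6575 = 2.5932
  (11 − 10.5959)²/10.5959 = 0.0154
  (37 − 46.7466)²/46.7466 = 2.0322
  (11 − 20.3425)²/20.3425 = 4.2906
  (6 − 6.4041)²/6.4041 = 0.0255
  (38 − 28.2534)²/28.2534 = 3.3623
χ² = 2.5932 + 0.0154 + 2.0322 + 4.2906 + 0.0255 + 3.3623 = 12.319

12.319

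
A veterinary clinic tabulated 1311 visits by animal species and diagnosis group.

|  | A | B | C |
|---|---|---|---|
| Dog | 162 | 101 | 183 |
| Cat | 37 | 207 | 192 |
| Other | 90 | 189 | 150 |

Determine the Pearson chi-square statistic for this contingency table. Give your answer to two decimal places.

124.65

Row totals: 446, 436, 429. Column totals: 289, 497, 525. Grand total N = 1311.
Expected counts (row total × column total / N):
  Dog, A: 446×289/1311 = 98.317
  Dog, B: 446×497/1311 = 169.079
  Dog, C: 446×525/1311 = 178.604
  Cat, A: 436×289/1311 = 96.113
  Cat, B: 436×497/1311 = 165.288
  Cat, C: 436×525/1311 = 174.600
  Other, A: 429×289/1311 = 94.570
  Other, B: 429×497/1311 = 162.634
  Other, C: 429×525/1311 = 171.796
Contributions (O − E)²/E:
  (162 − 98.317)²/98.317 = 41.2495
  (101 − 169.079)²/169.079 = 27.4117
  (183 − 178.604)²/178.604 = 0.1082
  (37 − 96.113)²/96.113 = 36.3567
  (207 − 165.288)²/165.288 = 10.5264
  (192 − 174.600)²/174.600 = 1.7340
  (90 − 94.570)²/94.570 = 0.2208
  (189 − 162.634)²/162.634 = 4.2744
  (150 − 171.796)²/171.796 = 2.7653
χ² = 41.2495 + 27.4117 + 0.1082 + 36.3567 + 10.5264 + 1.7340 + 0.2208 + 4.2744 + 2.7653 = 124.65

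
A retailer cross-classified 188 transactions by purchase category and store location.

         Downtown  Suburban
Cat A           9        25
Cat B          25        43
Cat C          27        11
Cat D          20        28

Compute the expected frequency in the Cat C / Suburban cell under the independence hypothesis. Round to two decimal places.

21.63

Row total (Cat C) = 38; column total (Suburban) = 107; grand total N = 188.
Expected count = (row total × column total) / N = 38 × 107 / 188 = 21.63.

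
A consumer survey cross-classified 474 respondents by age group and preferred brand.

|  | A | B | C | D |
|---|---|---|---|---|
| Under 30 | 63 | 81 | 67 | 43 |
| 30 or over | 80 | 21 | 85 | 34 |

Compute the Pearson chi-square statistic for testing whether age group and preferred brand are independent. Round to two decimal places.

38.26

Row totals: 254, 220. Column totals: 143, 102, 152, 77. Grand total N = 474.
Expected counts (row total × column total / N):
  Under 30, A: 254×143/474 = 76.629
  Under 30, B: 254×102/474 = 54.658
  Under 30, C: 254×152/474 = 81.451
  Under 30, D: 254×77/474 = 41.262
  30 or over, A: 220×143/474 = 66.371
  30 or over, B: 220×102/474 = 47.342
  30 or over, C: 220×152/474 = 70.549
  30 or over, D: 220×77/474 = 35.738
Contributions (O − E)²/E:
  (63 − 76.629)²/76.629 = 2.4240
  (81 − 54.658)²/54.658 = 12.6953
  (67 − 81.451)²/81.451 = 2.5639
  (43 − 41.262)²/41.262 = 0.0732
  (80 − 66.371)²/66.371 = 2.7987
  (21 − 47.342)²/47.342 = 14.6572
  (85 − 70.549)²/70.549 = 2.9601
  (34 − 35.738)²/35.738 = 0.0845
χ² = 2.4240 + 12.6953 + 2.5639 + 0.0732 + 2.7987 + 14.6572 + 2.9601 + 0.0845 = 38.26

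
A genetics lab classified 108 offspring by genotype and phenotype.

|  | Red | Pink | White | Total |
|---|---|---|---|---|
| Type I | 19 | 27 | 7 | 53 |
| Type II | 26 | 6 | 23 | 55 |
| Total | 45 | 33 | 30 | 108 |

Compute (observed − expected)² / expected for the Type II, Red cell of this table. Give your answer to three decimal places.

Row total (Type II) = 55; column total (Red) = 45; N = 108.
Expected count E = 55 × 45 / 108 = 22.91667.
Contribution = (O − E)²/E = (26 − 22.91667)² / 22.91667 = 0.415.

0.415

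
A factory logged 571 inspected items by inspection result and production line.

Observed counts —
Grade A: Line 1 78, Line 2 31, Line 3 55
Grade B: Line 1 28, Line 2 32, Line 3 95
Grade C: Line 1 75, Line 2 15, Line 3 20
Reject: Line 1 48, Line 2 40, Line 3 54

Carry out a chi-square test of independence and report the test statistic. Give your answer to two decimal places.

Row totals: 164, 155, 110, 142. Column totals: 229, 118, 224. Grand total N = 571.
Expected counts (row total × column total / N):
  Grade A, Line 1: 164×229/571 = 65.7723
  Grade A, Line 2: 164×118/571 = 33.8914
  Grade A, Line 3: 164×224/571 = 64.3363
  Grade B, Line 1: 155×229/571 = 62.1629
  Grade B, Line 2: 155×118/571 = 32.0315
  Grade B, Line 3: 155×224/571 = 60.8056
  Grade C, Line 1: 110×229/571 = 44.1156
  Grade C, Line 2: 110×118/571 = 22.7320
  Grade C, Line 3: 110×224/571 = 43.1524
  Reject, Line 1: 142×229/571 = 56.9492
  Reject, Line 2: 142×118/571 = 29.3450
  Reject, Line 3: 142×224/571 = 55.7058
Contributions (O − E)²/E:
  (78 − 65.7723)²/65.7723 = 2.2732
  (31 − 33.8914)²/33.8914 = 0.2467
  (55 − 64.3363)²/64.3363 = 1.3549
  (28 − 62.1629)²/62.1629 = 18.7749
  (32 − 32.0315)²/32.0315 = 0.0000
  (95 − 60.8056)²/60.8056 = 19.2294
  (75 − 44.1156)²/44.1156 = 21.6215
  (15 − 22.7320)²/22.7320 = 2.6299
  (20 − 43.1524)²/43.1524 = 12.4219
  (48 − 56.9492)²/56.9492 = 1.4063
  (40 − 29.3450)²/29.3450 = 3.8688
  (54 − 55.7058)²/55.7058 = 0.0522
χ² = 2.2732 + 0.2467 + 1.3549 + 18.7749 + 0.0000 + 19.2294 + 21.6215 + 2.6299 + 12.4219 + 1.4063 + 3.8688 + 0.0522 = 83.88

83.88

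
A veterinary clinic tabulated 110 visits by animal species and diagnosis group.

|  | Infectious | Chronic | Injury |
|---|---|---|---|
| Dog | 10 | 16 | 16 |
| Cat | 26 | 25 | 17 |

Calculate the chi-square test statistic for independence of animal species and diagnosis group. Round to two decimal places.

3.15

Row totals: 42, 68. Column totals: 36, 41, 33. Grand total N = 110.
Expected counts (row total × column total / N):
  Dog, Infectious: 42×36/110 = 13.745
  Dog, Chronic: 42×41/110 = 15.655
  Dog, Injury: 42×33/110 = 12.600
  Cat, Infectious: 68×36/110 = 22.255
  Cat, Chronic: 68×41/110 = 25.345
  Cat, Injury: 68×33/110 = 20.400
Contributions (O − E)²/E:
  (10 − 13.745)²/13.745 = 1.0204
  (16 − 15.655)²/15.655 = 0.0076
  (16 − 12.600)²/12.600 = 0.9175
  (26 − 22.255)²/22.255 = 0.6302
  (25 − 25.345)²/25.345 = 0.0047
  (17 − 20.400)²/20.400 = 0.5667
χ² = 1.0204 + 0.0076 + 0.9175 + 0.6302 + 0.0047 + 0.5667 = 3.15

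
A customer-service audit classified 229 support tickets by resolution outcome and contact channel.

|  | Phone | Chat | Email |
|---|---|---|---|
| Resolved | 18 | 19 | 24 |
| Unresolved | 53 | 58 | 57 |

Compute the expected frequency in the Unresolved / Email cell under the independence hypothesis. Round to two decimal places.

Row total (Unresolved) = 168; column total (Email) = 81; grand total N = 229.
Expected count = (row total × column total) / N = 168 × 81 / 229 = 59.42.

59.42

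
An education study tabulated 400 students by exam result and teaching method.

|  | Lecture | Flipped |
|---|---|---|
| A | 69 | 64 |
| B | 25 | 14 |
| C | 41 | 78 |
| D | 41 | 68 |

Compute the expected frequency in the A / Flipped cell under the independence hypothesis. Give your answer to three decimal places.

Row total (A) = 133; column total (Flipped) = 224; grand total N = 400.
Expected count = (row total × column total) / N = 133 × 224 / 400 = 74.480.

74.480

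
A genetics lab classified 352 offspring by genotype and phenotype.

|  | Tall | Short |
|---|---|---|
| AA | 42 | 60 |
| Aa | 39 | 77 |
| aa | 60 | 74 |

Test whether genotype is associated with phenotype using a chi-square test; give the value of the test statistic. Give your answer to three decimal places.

3.297

Row totals: 102, 116, 134. Column totals: 141, 211. Grand total N = 352.
Expected counts (row total × column total / N):
  AA, Tall: 102×141/352 = 40.8580
  AA, Short: 102×211/352 = 61.1420
  Aa, Tall: 116×141/352 = 46.4659
  Aa, Short: 116×211/352 = 69.5341
  aa, Tall: 134×141/352 = 53.6761
  aa, Short: 134×211/352 = 80.3239
Contributions (O − E)²/E:
  (42 − 40.8580)²/40.8580 = 0.0319
  (60 − 61.1420)²/61.1420 = 0.0213
  (39 − 46.4659)²/46.4659 = 1.1996
  (77 − 69.5341)²/69.5341 = 0.8016
  (60 − 53.6761)²/53.6761 = 0.7451
  (74 − 80.3239)²/80.3239 = 0.4979
χ² = 0.0319 + 0.0213 + 1.1996 + 0.8016 + 0.7451 + 0.4979 = 3.297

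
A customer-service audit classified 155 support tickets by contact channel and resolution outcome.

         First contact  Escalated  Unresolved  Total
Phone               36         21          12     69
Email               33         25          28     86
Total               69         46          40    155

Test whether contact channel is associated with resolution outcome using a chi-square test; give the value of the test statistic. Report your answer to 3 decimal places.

Grand total N = 155.
Expected counts (row total × column total / N):
  Phone, First contact: 69×69/155 = 30.7161
  Phone, Escalated: 69×46/155 = 20.4774
  Phone, Unresolved: 69×40/155 = 17.8065
  Email, First contact: 86×69/155 = 38.2839
  Email, Escalated: 86×46/155 = 25.5226
  Email, Unresolved: 86×40/155 = 22.1935
Contributions (O − E)²/E:
  (36 − 30.7161)²/30.7161 = 0.9090
  (21 − 20.4774)²/20.4774 = 0.0133
  (12 − 17.8065)²/17.8065 = 1.8934
  (33 − 38.2839)²/38.2839 = 0.7293
  (25 − 25.5226)²/25.5226 = 0.0107
  (28 − 22.1935)²/22.1935 = 1.5192
χ² = 0.9090 + 0.0133 + 1.8934 + 0.7293 + 0.0107 + 1.5192 = 5.075

5.075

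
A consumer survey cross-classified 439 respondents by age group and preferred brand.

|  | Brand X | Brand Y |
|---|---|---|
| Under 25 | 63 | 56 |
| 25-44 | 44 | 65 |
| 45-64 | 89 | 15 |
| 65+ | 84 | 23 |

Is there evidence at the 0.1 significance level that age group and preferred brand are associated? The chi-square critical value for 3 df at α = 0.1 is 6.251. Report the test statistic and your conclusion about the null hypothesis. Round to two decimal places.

63.35; reject H₀

Row totals: 119, 109, 104, 107. Column totals: 280, 159. Grand total N = 439.
Expected counts (row total × column total / N):
  Under 25, Brand X: 119×280/439 = 75.900
  Under 25, Brand Y: 119×159/439 = 43.100
  25-44, Brand X: 109×280/439 = 69.522
  25-44, Brand Y: 109×159/439 = 39.478
  45-64, Brand X: 104×280/439 = 66.333
  45-64, Brand Y: 104×159/439 = 37.667
  65+, Brand X: 107×280/439 = 68.246
  65+, Brand Y: 107×159/439 = 38.754
Contributions (O − E)²/E:
  (63 − 75.900)²/75.900 = 2.1925
  (56 − 43.100)²/43.100 = 3.8610
  (44 − 69.522)²/69.522 = 9.3693
  (65 − 39.478)²/39.478 = 16.4996
  (89 − 66.333)²/66.333 = 7.7457
  (15 − 37.667)²/37.667 = 13.6404
  (84 − 68.246)²/68.246 = 3.6367
  (23 − 38.754)²/38.754 = 6.4042
χ² = 2.1925 + 3.8610 + 9.3693 + 16.4996 + 7.7457 + 13.6404 + 3.6367 + 6.4042 = 63.35
df = (4−1)(2−1) = 3. Since 63.35 > 6.251, reject the null hypothesis of independence at α = 0.1.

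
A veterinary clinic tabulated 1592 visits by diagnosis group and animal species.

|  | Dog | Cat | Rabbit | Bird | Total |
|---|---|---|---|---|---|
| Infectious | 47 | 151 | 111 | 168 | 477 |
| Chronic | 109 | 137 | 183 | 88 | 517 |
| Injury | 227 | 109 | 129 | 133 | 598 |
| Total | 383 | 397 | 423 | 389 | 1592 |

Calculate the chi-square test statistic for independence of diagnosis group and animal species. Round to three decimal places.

Grand total N = 1592.
Expected counts (row total × column total / N):
  Infectious, Dog: 477×383/1592 = 114.75565
  Infectious, Cat: 477×397/1592 = 118.95038
  Infectious, Rabbit: 477×423/1592 = 126.74058
  Infectious, Bird: 477×389/1592 = 116.55339
  Chronic, Dog: 517×383/1592 = 124.37877
  Chronic, Cat: 517×397/1592 = 128.92525
  Chronic, Rabbit: 517×423/1592 = 137.36872
  Chronic, Bird: 517×389/1592 = 126.32726
  Injury, Dog: 598×383/1592 = 143.86558
  Injury, Cat: 598×397/1592 = 149.12437
  Injury, Rabbit: 598×423/1592 = 158.89070
  Injury, Bird: 598×389/1592 = 146.11935
Contributions (O − E)²/E:
  (47 − 114.75565)²/114.75565 = 40.0052
  (151 − 118.95038)²/118.95038 = 8.6353
  (111 − 126.74058)²/126.74058 = 1.9549
  (168 − 116.55339)²/116.55339 = 22.7085
  (109 − 124.37877)²/124.37877 = 1.9015
  (137 − 128.92525)²/128.92525 = 0.5057
  (183 − 137.36872)²/137.36872 = 15.1578
  (88 − 126.32726)²/126.32726 = 11.6284
  (227 − 143.86558)²/143.86558 = 48.0402
  (109 − 149.12437)²/149.12437 = 10.7961
  (129 − 158.89070)²/158.89070 = 5.6231
  (133 − 146.11935)²/146.11935 = 1.1779
χ² = 40.0052 + 8.6353 + 1.9549 + 22.7085 + 1.9015 + 0.5057 + 15.1578 + 11.6284 + 48.0402 + 10.7961 + 5.6231 + 1.1779 = 168.135

168.135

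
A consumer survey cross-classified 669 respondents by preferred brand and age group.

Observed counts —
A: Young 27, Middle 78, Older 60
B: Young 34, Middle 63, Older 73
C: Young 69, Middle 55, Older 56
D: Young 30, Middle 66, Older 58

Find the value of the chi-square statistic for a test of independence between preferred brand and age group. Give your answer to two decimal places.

32.19

Row totals: 165, 170, 180, 154. Column totals: 160, 262, 247. Grand total N = 669.
Expected counts (row total × column total / N):
  A, Young: 165×160/669 = 39.462
  A, Middle: 165×262/669 = 64.619
  A, Older: 165×247/669 = 60.919
  B, Young: 170×160/669 = 40.658
  B, Middle: 170×262/669 = 66.577
  B, Older: 170×247/669 = 62.765
  C, Young: 180×160/669 = 43.049
  C, Middle: 180×262/669 = 70.493
  C, Older: 180×247/669 = 66.457
  D, Young: 154×160/669 = 36.831
  D, Middle: 154×262/669 = 60.311
  D, Older: 154×247/669 = 56.858
Contributions (O − E)²/E:
  (27 − 39.462)²/39.462 = 3.9355
  (78 − 64.619)²/64.619 = 2.7709
  (60 − 60.919)²/60.919 = 0.0139
  (34 − 40.658)²/40.658 = 1.0903
  (63 − 66.577)²/66.577 = 0.1922
  (73 − 62.765)²/62.765 = 1.6690
  (69 − 43.049)²/43.049 = 15.6439
  (55 − 70.493)²/70.493 = 3.4051
  (56 − 66.457)²/66.457 = 1.6454
  (30 − 36.831)²/36.831 = 1.2669
  (66 − 60.311)²/60.311 = 0.5366
  (58 − 56.858)²/56.858 = 0.0229
χ² = 3.9355 + 2.7709 + 0.0139 + 1.0903 + 0.1922 + 1.6690 + 15.6439 + 3.4051 + 1.6454 + 1.2669 + 0.5366 + 0.0229 = 32.19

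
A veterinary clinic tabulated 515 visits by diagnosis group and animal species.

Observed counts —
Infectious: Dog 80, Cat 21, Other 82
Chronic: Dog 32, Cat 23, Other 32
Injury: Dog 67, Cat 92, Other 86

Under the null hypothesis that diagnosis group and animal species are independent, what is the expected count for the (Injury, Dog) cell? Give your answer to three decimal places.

Row total (Injury) = 245; column total (Dog) = 179; grand total N = 515.
Expected count = (row total × column total) / N = 245 × 179 / 515 = 85.155.

85.155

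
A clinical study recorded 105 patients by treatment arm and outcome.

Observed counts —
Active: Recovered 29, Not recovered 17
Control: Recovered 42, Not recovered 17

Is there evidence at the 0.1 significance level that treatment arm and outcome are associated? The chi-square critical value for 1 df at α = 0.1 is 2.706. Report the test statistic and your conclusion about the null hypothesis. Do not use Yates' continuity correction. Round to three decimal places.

0.783; fail to reject H₀

Row totals: 46, 59. Column totals: 71, 34. Grand total N = 105.
Expected counts (row total × column total / N):
  Active, Recovered: 46×71/105 = 31.1048
  Active, Not recovered: 46×34/105 = 14.8952
  Control, Recovered: 59×71/105 = 39.8952
  Control, Not recovered: 59×34/105 = 19.1048
Contributions (O − E)²/E:
  (29 − 31.1048)²/31.1048 = 0.1424
  (17 − 14.8952)²/14.8952 = 0.2974
  (42 − 39.8952)²/39.8952 = 0.1110
  (17 − 19.1048)²/19.1048 = 0.2319
χ² = 0.1424 + 0.2974 + 0.1110 + 0.2319 = 0.783
df = (2−1)(2−1) = 1. Since 0.783 < 2.706, fail to reject the null hypothesis of independence at α = 0.1.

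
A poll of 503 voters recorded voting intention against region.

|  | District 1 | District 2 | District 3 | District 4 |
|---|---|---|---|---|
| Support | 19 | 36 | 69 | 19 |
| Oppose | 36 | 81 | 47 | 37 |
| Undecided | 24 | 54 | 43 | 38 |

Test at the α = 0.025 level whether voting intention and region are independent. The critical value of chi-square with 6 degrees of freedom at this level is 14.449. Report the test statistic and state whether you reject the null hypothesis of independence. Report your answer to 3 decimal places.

29.247; reject H₀

Row totals: 143, 201, 159. Column totals: 79, 171, 159, 94. Grand total N = 503.
Expected counts (row total × column total / N):
  Support, District 1: 143×79/503 = 22.4592
  Support, District 2: 143×171/503 = 48.6143
  Support, District 3: 143×159/503 = 45.2028
  Support, District 4: 143×94/503 = 26.7237
  Oppose, District 1: 201×79/503 = 31.5686
  Oppose, District 2: 201×171/503 = 68.3320
  Oppose, District 3: 201×159/503 = 63.5368
  Oppose, District 4: 201×94/503 = 37.5626
  Undecided, District 1: 159×79/503 = 24.9722
  Undecided, District 2: 159×171/503 = 54.0537
  Undecided, District 3: 159×159/503 = 50.2604
  Undecided, District 4: 159×94/503 = 29.7137
Contributions (O − E)²/E:
  (19 − 22.4592)²/22.4592 = 0.5328
  (36 − 48.6143)²/48.6143 = 3.2731
  (69 − 45.2028)²/45.2028 = 12.5281
  (19 − 26.7237)²/26.7237 = 2.2323
  (36 − 31.5686)²/31.5686 = 0.6221
  (81 − 68.3320)²/68.3320 = 2.3485
  (47 − 63.5368)²/63.5368 = 4.3041
  (37 − 37.5626)²/37.5626 = 0.0084
  (24 − 24.9722)²/24.9722 = 0.0378
  (54 − 54.0537)²/54.0537 = 0.0001
  (43 − 50.2604)²/50.2604 = 1.0488
  (38 − 29.7137)²/29.7137 = 2.3108
χ² = 0.5328 + 3.2731 + 12.5281 + 2.2323 + 0.6221 + 2.3485 + 4.3041 + 0.0084 + 0.0378 + 0.0001 + 1.0488 + 2.3108 = 29.247
df = (3−1)(4−1) = 6. Since 29.247 > 14.449, reject the null hypothesis of independence at α = 0.025.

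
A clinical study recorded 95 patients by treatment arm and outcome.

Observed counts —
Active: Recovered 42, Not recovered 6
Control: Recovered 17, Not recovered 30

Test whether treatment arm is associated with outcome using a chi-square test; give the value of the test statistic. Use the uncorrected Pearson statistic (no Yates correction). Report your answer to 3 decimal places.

26.586

Row totals: 48, 47. Column totals: 59, 36. Grand total N = 95.
Expected counts (row total × column total / N):
  Active, Recovered: 48×59/95 = 29.8105
  Active, Not recovered: 48×36/95 = 18.1895
  Control, Recovered: 47×59/95 = 29.1895
  Control, Not recovered: 47×36/95 = 17.8105
Contributions (O − E)²/E:
  (42 − 29.8105)²/29.8105 = 4.9843
  (6 − 18.1895)²/18.1895 = 8.1687
  (17 − 29.1895)²/29.1895 = 5.0903
  (30 − 17.8105)²/17.8105 = 8.3425
χ² = 4.9843 + 8.1687 + 5.0903 + 8.3425 = 26.586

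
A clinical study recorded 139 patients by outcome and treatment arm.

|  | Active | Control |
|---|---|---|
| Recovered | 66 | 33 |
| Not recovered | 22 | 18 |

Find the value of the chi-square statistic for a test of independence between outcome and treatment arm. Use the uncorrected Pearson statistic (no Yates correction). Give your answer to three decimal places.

1.669

Row totals: 99, 40. Column totals: 88, 51. Grand total N = 139.
Expected counts (row total × column total / N):
  Recovered, Active: 99×88/139 = 62.6763
  Recovered, Control: 99×51/139 = 36.3237
  Not recovered, Active: 40×88/139 = 25.3237
  Not recovered, Control: 40×51/139 = 14.6763
Contributions (O − E)²/E:
  (66 − 62.6763)²/62.6763 = 0.1763
  (33 − 36.3237)²/36.3237 = 0.3041
  (22 − 25.3237)²/25.3237 = 0.4362
  (18 − 14.6763)²/14.6763 = 0.7527
χ² = 0.1763 + 0.3041 + 0.4362 + 0.7527 = 1.669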